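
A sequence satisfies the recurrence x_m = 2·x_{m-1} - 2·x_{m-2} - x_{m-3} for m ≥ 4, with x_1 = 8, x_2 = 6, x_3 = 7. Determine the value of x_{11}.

352

x_4 = -6, x_5 = -32, x_6 = -59, x_7 = -48, x_8 = 54, x_9 = 263, x_{10} = 466, x_{11} = 352.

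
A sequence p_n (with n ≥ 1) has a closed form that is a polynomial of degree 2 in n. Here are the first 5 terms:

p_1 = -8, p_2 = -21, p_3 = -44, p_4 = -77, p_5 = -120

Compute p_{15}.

-1100

1st diffs: -13, -23, -33, -43.
2nd diffs: -10, -10, -10 (constant).
Newton forward-difference form: p_n = -8 + (-13)·C(n-1,1) + (-10)·C(n-1,2).
At n = 15: n-1 = 14, so p_{15} = -8 - 182 - 910 = -1100.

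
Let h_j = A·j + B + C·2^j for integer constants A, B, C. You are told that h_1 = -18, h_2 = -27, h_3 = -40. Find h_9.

Write the equations: A + B + 2C = -18; 2A + B + 4C = -27; 3A + B + 8C = -40.
Subtracting the first from the second: A + 2C = -9.
Subtracting the second from the third: A + 4C = -13.
Solving: C = -2, A = -5, then B = -9.
Hence h_9 = -5·9 + (-9) + (-2)·512 = -1078.

-1078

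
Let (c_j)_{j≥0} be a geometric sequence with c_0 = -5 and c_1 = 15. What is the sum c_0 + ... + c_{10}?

Common ratio r = -3.
c_j = (-5)·(-3)^(j-0).
S = (-5)·((-3)^11 - 1)/(-3 - 1) = (-5)·(-177147 - 1)/(-4) = -221435.

-221435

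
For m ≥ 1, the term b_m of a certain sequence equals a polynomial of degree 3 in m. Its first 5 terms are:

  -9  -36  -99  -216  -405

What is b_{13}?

1st diffs: -27, -63, -117, -189.
2nd diffs: -36, -54, -72.
3rd diffs: -18, -18 (constant).
Newton forward-difference form: b_m = -9 + (-27)·C(m-1,1) + (-36)·C(m-1,2) + (-18)·C(m-1,3).
At m = 13: m-1 = 12, so b_{13} = -9 - 324 - 2376 - 3960 = -6669.

-6669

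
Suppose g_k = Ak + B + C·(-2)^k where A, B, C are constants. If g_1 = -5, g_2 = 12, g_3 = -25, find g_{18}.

786416

At k = 1, 2, 3: A + B - 2C = -5; 2A + B + 4C = 12; 3A + B - 8C = -25.
Subtracting the first from the second: A + 6C = 17.
Subtracting the second from the third: A - 12C = -37.
Solving: C = 3, A = -1, then B = 2.
So g_k = -1·k + 2 + 3·(-2)^k; at k=18 this is 786416.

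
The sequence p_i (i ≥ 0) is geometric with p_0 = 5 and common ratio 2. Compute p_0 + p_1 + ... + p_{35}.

p_i = 5·2^(i-0).
S = 5·(2^36 - 1)/(2 - 1) = 5·(68719476736 - 1)/(1) = 343597383675.

343597383675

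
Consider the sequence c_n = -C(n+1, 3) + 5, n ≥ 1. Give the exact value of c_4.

C(5, 3) = 10, so c_4 = -5.

-5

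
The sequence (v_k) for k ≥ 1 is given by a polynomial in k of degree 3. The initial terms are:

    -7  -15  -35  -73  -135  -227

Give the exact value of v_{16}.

1st diffs: -8, -20, -38, -62, -92.
2nd diffs: -12, -18, -24, -30.
3rd diffs: -6, -6, -6 (constant).
So v_k = -k^3 - k - 5.
Evaluating at k = 16 gives v_{16} = -4117.

-4117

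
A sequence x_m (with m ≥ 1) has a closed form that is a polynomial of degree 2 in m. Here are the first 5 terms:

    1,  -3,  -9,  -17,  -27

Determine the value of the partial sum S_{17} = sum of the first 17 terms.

1st diffs: -4, -6, -8, -10.
2nd diffs: -2, -2, -2 (constant).
Newton forward-difference form: x_m = 1 + (-4)·C(m-1,1) + (-2)·C(m-1,2).
Continuing: …, -39, -53, -69, -87, …, x_{17} = -303.
Summing m = 1..17 (17 terms) gives -1887.

-1887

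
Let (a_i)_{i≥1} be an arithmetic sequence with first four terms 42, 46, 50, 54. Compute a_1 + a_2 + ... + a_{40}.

4800

Common difference d = 4.
a_i = 42 + (i - 1)·4.
a_{40} = 198; S = 40·(42 + 198)/2 = 4800.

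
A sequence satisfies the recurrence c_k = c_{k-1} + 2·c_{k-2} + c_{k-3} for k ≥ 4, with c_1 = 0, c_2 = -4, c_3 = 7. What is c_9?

Compute successive terms:
c_4 = -1; c_5 = 9; c_6 = 14; c_7 = 31; c_8 = 68; c_9 = 144.

144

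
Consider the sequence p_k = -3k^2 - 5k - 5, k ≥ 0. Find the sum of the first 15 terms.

Over k = 0..14: Σk = 105, Σk² = 1015.
Total = (-3)·1015 + (-5)·105 + (-5)·15 = -3645.

-3645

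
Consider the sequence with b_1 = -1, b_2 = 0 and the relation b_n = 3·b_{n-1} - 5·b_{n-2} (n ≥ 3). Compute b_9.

-355

Step forward from the initial values:
b_3 = 5;  b_4 = 15;  b_5 = 20;  b_6 = -15;  b_7 = -145;  b_8 = -360;  b_9 = -355.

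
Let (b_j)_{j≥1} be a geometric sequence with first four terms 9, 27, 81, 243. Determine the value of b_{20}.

Common ratio r = 3.
b_j = 9·3^(j-1).
b_{20} = 9·3^19 = 10460353203.

10460353203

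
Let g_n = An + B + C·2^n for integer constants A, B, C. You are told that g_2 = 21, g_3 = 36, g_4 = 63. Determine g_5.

The three given values yield: 2A + B + 4C = 21; 3A + B + 8C = 36; 4A + B + 16C = 63.
Subtracting the first from the second: A + 4C = 15.
Subtracting the second from the third: A + 8C = 27.
Solving: C = 3, A = 3, then B = 3.
Hence g_5 = 3·5 + 3 + 3·32 = 114.

114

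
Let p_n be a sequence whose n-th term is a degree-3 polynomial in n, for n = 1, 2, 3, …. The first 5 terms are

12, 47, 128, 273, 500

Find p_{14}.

1st diffs: 35, 81, 145, 227.
2nd diffs: 46, 64, 82.
3rd diffs: 18, 18 (constant).
Newton forward-difference form: p_n = 12 + 35·C(n-1,1) + 46·C(n-1,2) + 18·C(n-1,3).
At n = 14: n-1 = 13, so p_{14} = 12 + 455 + 3588 + 5148 = 9203.

9203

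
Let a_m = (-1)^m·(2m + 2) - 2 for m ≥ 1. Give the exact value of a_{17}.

(-1)^17 = -1; 2m + 2 at m=17 is 36; so a_{17} = -38.

-38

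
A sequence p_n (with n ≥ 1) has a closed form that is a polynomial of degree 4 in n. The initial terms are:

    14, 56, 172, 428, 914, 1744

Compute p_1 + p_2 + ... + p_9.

19194

1st diffs: 42, 116, 256, 486, 830.
2nd diffs: 74, 140, 230, 344.
3rd diffs: 66, 90, 114.
4th diffs: 24, 24 (constant).
So p_n = n^4 + n^3 + 6n^2 + 2n + 4.
Continuing: 3056, 5012, 7798.
Summing n = 1..9 (9 terms) gives 19194.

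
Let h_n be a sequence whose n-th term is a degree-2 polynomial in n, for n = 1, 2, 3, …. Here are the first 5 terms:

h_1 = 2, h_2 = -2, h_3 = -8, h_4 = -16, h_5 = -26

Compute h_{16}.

-268

1st diffs: -4, -6, -8, -10.
2nd diffs: -2, -2, -2 (constant).
Newton forward-difference form: h_n = 2 + (-4)·C(n-1,1) + (-2)·C(n-1,2).
At n = 16: n-1 = 15, so h_{16} = 2 - 60 - 210 = -268.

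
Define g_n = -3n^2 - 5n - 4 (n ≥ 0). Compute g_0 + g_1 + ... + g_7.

Over n = 0..7: Σn = 28, Σn² = 140.
Total = (-3)·140 + (-5)·28 + (-4)·8 = -592.

-592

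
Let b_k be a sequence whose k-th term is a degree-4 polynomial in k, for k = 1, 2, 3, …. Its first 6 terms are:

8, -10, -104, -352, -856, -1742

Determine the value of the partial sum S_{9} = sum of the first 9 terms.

1st diffs: -18, -94, -248, -504, -886.
2nd diffs: -76, -154, -256, -382.
3rd diffs: -78, -102, -126.
4th diffs: -24, -24 (constant).
Newton forward-difference form: b_k = 8 + (-18)·C(k-1,1) + (-76)·C(k-1,2) + (-78)·C(k-1,3) + (-24)·C(k-1,4).
Continuing: -3160, -5284, -8312.
Summing k = 1..9 (9 terms) gives -19812.

-19812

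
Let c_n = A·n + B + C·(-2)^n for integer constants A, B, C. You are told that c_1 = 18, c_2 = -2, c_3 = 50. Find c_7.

546

Plug in n = 1, 2, 3: A + B - 2C = 18; 2A + B + 4C = -2; 3A + B - 8C = 50.
Subtracting the first from the second: A + 6C = -20.
Subtracting the second from the third: A - 12C = 52.
Solving: C = -4, A = 4, then B = 6.
Therefore c_7 = 28 + 6 + (-4)·(-128) = 546.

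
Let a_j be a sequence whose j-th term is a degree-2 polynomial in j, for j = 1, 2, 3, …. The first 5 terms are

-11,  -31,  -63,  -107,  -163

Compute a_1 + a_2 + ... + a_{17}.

-11067

1st diffs: -20, -32, -44, -56.
2nd diffs: -12, -12, -12 (constant).
Newton forward-difference form: a_j = -11 + (-20)·C(j-1,1) + (-12)·C(j-1,2).
Continuing: …, -231, -311, -403, -507, …, a_{17} = -1771.
Summing j = 1..17 (17 terms) gives -11067.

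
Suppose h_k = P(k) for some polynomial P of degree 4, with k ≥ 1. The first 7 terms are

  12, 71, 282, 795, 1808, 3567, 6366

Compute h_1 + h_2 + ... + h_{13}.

1st diffs: 59, 211, 513, 1013, 1759, 2799.
2nd diffs: 152, 302, 500, 746, 1040.
3rd diffs: 150, 198, 246, 294.
4th diffs: 48, 48, 48 (constant).
So h_k = 2k^4 + 5k^3 - 4k^2 + 6k + 3.
Continuing: …, 10547, 16500, 24663, 35522, …, h_{13} = 67512.
Summing k = 1..13 (13 terms) gives 217256.

217256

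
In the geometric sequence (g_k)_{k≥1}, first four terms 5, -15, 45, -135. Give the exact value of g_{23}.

Common ratio r = -3.
g_k = 5·(-3)^(k-1).
g_{23} = 5·(-3)^22 = 156905298045.

156905298045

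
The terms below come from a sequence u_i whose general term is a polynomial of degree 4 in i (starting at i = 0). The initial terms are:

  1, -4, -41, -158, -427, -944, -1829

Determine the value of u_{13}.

-33448

1st diffs: -5, -37, -117, -269, -517, -885.
2nd diffs: -32, -80, -152, -248, -368.
3rd diffs: -48, -72, -96, -120.
4th diffs: -24, -24, -24 (constant).
Newton forward-difference form: u_i = 1 + (-5)·C(i,1) + (-32)·C(i,2) + (-48)·C(i,3) + (-24)·C(i,4).
At i = 13: i = 13, so u_{13} = 1 - 65 - 2496 - 13728 - 17160 = -33448.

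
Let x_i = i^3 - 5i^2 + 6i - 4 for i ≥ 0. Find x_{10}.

556

x_{10} = 1·10^3 - 5·10^2 + 6·10 - 4 = 556.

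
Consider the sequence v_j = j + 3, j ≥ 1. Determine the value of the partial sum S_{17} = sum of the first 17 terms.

204

Over j = 1..17: Σj = 153.
Total = (1)·153 + (3)·17 = 204.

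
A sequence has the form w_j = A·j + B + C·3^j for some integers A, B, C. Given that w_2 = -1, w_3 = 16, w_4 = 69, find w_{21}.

10460353174

Write the equations: 2A + B + 9C = -1; 3A + B + 27C = 16; 4A + B + 81C = 69.
Subtracting the first from the second: A + 18C = 17.
Subtracting the second from the third: A + 54C = 53.
Solving: C = 1, A = -1, then B = -8.
Therefore w_{21} = -21 + (-8) + 1·10460353203 = 10460353174.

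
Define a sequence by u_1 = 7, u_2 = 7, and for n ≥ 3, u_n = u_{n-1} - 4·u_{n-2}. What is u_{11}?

u_3 = -21;  u_4 = -49;  u_5 = 35;  u_6 = 231;  u_7 = 91;  u_8 = -833;  u_9 = -1197;  u_{10} = 2135;  u_{11} = 6923.

6923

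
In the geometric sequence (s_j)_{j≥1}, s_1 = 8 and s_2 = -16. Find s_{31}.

Common ratio r = -2.
s_j = 8·(-2)^(j-1).
s_{31} = 8·(-2)^30 = 8589934592.

8589934592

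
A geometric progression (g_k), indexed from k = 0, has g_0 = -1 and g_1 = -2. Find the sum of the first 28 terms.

-268435455

Common ratio r = 2.
g_k = (-1)·2^(k-0).
S = (-1)·(2^28 - 1)/(2 - 1) = (-1)·(268435456 - 1)/(1) = -268435455.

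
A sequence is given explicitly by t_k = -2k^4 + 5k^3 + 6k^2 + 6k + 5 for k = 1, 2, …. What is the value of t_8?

t_8 = -2·8^4 + 5·8^3 + 6·8^2 + 6·8 + 5 = -5195.

-5195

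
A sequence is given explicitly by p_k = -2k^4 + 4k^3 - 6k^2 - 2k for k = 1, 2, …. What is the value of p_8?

p_8 = -2·8^4 + 4·8^3 - 6·8^2 - 2·8 = -6544.

-6544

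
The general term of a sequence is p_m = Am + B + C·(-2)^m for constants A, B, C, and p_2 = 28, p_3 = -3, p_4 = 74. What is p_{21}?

The three given values yield: 2A + B + 4C = 28; 3A + B - 8C = -3; 4A + B + 16C = 74.
Subtracting the first from the second: A - 12C = -31.
Subtracting the second from the third: A + 24C = 77.
Solving: C = 3, A = 5, then B = 6.
So p_m = 5·m + 6 + 3·(-2)^m; at m=21 this is -6291345.

-6291345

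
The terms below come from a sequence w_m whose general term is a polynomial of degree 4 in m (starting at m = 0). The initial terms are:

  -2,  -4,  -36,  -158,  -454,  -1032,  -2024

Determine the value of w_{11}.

1st diffs: -2, -32, -122, -296, -578, -992.
2nd diffs: -30, -90, -174, -282, -414.
3rd diffs: -60, -84, -108, -132.
4th diffs: -24, -24, -24 (constant).
So w_m = -m^4 - 4m^3 + 4m^2 - m - 2.
Evaluating at m = 11 gives w_{11} = -19494.

-19494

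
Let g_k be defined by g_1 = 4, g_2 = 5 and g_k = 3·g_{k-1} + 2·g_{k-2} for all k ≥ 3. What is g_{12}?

Iterate the recurrence:
g_3 = 23, g_4 = 79, g_5 = 283, g_6 = 1007, g_7 = 3587, g_8 = 12775, g_9 = 45499, g_{10} = 162047, g_{11} = 577139, g_{12} = 2055511.

2055511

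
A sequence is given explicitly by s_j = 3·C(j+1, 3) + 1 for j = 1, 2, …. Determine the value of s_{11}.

C(12, 3) = 220, so s_{11} = 661.

661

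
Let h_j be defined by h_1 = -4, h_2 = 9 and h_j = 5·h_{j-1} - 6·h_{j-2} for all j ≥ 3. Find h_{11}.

Compute successive terms:
h_3 = 69  h_4 = 291  h_5 = 1041  h_6 = 3459  h_7 = 11049  h_8 = 34491  h_9 = 106161  h_{10} = 323859  h_{11} = 982329.
(Characteristic roots are 3 and 2.)

982329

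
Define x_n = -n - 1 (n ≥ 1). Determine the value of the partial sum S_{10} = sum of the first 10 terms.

-65

Over n = 1..10: Σn = 55.
Total = (-1)·55 + (-1)·10 = -65.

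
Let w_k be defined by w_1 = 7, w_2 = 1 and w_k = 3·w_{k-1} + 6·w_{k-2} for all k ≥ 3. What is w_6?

w_3 = 45, w_4 = 141, w_5 = 693, w_6 = 2925.

2925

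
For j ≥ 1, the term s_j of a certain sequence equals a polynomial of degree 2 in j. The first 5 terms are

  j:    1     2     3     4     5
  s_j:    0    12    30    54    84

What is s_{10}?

324

1st diffs: 12, 18, 24, 30.
2nd diffs: 6, 6, 6 (constant).
Newton forward-difference form: s_j = 12·C(j-1,1) + 6·C(j-1,2).
At j = 10: j-1 = 9, so s_{10} = 108 + 216 = 324.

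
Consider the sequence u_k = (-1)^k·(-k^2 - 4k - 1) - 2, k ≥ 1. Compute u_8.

(-1)^8 = 1; -k^2 - 4k - 1 at k=8 is -97; so u_8 = -99.

-99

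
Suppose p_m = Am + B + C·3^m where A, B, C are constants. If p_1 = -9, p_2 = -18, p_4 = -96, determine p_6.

Plug in m = 1, 2, 4: A + B + 3C = -9; 2A + B + 9C = -18; 4A + B + 81C = -96.
Subtracting the first from the second: A + 6C = -9.
Subtracting the second from the third: 2A + 72C = -78.
Solving: C = -1, A = -3, then B = -3.
Therefore p_6 = -18 + (-3) + (-1)·729 = -750.

-750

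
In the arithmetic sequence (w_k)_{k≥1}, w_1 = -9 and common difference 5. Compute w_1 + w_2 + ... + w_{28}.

1638

w_k = -9 + (k - 1)·5.
w_{28} = 126; S = 28·(-9 + 126)/2 = 1638.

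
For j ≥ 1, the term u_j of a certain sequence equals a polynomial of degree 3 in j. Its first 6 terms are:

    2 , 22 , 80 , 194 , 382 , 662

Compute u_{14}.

8374

1st diffs: 20, 58, 114, 188, 280.
2nd diffs: 38, 56, 74, 92.
3rd diffs: 18, 18, 18 (constant).
So u_j = 3j^3 + j^2 - 4j + 2.
Evaluating at j = 14 gives u_{14} = 8374.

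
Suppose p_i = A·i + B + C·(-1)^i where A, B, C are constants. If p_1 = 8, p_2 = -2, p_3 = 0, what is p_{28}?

-106

The three given values yield: A + B - C = 8; 2A + B + C = -2; 3A + B - C = 0.
Subtracting the first from the second: A + 2C = -10.
Subtracting the second from the third: A - 2C = 2.
Solving: C = -3, A = -4, then B = 9.
Hence p_{28} = -4·28 + 9 + (-3)·1 = -106.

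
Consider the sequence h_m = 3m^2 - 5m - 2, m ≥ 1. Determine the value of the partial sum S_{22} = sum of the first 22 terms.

Over m = 1..22: Σm = 253, Σm² = 3795.
Total = (3)·3795 + (-5)·253 + (-2)·22 = 10076.

10076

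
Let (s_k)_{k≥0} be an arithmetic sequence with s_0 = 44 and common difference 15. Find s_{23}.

s_k = 44 + (k - 0)·15.
s_{23} = 44 + 23·15 = 389.

389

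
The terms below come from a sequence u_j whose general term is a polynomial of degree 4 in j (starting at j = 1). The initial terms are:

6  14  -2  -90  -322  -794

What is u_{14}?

1st diffs: 8, -16, -88, -232, -472.
2nd diffs: -24, -72, -144, -240.
3rd diffs: -48, -72, -96.
4th diffs: -24, -24 (constant).
Newton forward-difference form: u_j = 6 + 8·C(j-1,1) + (-24)·C(j-1,2) + (-48)·C(j-1,3) + (-24)·C(j-1,4).
At j = 14: j-1 = 13, so u_{14} = 6 + 104 - 1872 - 13728 - 17160 = -32650.

-32650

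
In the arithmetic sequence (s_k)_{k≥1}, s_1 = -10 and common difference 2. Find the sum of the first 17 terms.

102

s_k = -10 + (k - 1)·2.
s_{17} = 22; S = 17·(-10 + 22)/2 = 102.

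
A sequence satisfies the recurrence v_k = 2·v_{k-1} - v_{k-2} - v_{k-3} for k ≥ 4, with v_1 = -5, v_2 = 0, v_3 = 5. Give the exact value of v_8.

-15

Step forward from the initial values:
v_4 = 15; v_5 = 25; v_6 = 30; v_7 = 20; v_8 = -15.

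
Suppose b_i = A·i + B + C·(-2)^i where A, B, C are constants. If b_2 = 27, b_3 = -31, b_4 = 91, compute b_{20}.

5242923

Write the equations: 2A + B + 4C = 27; 3A + B - 8C = -31; 4A + B + 16C = 91.
Subtracting the first from the second: A - 12C = -58.
Subtracting the second from the third: A + 24C = 122.
Solving: C = 5, A = 2, then B = 3.
Hence b_{20} = 2·20 + 3 + 5·1048576 = 5242923.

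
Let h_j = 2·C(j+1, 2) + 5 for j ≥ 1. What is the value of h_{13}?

C(14, 2) = 91, so h_{13} = 187.

187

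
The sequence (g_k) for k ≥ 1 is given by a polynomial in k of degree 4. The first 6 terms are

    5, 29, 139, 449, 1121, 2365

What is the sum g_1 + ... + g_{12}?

1st diffs: 24, 110, 310, 672, 1244.
2nd diffs: 86, 200, 362, 572.
3rd diffs: 114, 162, 210.
4th diffs: 48, 48 (constant).
So g_k = 2k^4 - k^3 - k^2 + 4k + 1.
Continuing: …, 4439, 7649, 12349, 18941, …, g_{12} = 39649.
Summing k = 1..12 (12 terms) gives 115010.

115010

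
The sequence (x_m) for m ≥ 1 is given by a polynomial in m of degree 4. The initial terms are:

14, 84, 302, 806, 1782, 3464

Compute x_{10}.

23612

1st diffs: 70, 218, 504, 976, 1682.
2nd diffs: 148, 286, 472, 706.
3rd diffs: 138, 186, 234.
4th diffs: 48, 48 (constant).
Newton forward-difference form: x_m = 14 + 70·C(m-1,1) + 148·C(m-1,2) + 138·C(m-1,3) + 48·C(m-1,4).
At m = 10: m-1 = 9, so x_{10} = 14 + 630 + 5328 + 11592 + 6048 = 23612.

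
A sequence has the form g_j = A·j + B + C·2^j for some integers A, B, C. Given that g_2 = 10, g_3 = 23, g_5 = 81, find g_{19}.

1048663

Plug in j = 2, 3, 5: 2A + B + 4C = 10; 3A + B + 8C = 23; 5A + B + 32C = 81.
Subtracting the first from the second: A + 4C = 13.
Subtracting the second from the third: 2A + 24C = 58.
Solving: C = 2, A = 5, then B = -8.
Hence g_{19} = 5·19 + (-8) + 2·524288 = 1048663.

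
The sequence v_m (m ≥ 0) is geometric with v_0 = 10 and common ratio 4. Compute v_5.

10240

v_m = 10·4^(m-0).
v_5 = 10·4^5 = 10240.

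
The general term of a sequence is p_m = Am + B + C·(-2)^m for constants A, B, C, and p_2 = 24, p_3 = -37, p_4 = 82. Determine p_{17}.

-655371

Plug in m = 2, 3, 4: 2A + B + 4C = 24; 3A + B - 8C = -37; 4A + B + 16C = 82.
Subtracting the first from the second: A - 12C = -61.
Subtracting the second from the third: A + 24C = 119.
Solving: C = 5, A = -1, then B = 6.
Hence p_{17} = -1·17 + 6 + 5·(-131072) = -655371.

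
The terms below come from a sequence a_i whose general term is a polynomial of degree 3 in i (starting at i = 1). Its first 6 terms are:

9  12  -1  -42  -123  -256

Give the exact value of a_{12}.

1st diffs: 3, -13, -41, -81, -133.
2nd diffs: -16, -28, -40, -52.
3rd diffs: -12, -12, -12 (constant).
So a_i = -2i^3 + 4i^2 + 5i + 2.
Evaluating at i = 12 gives a_{12} = -2818.

-2818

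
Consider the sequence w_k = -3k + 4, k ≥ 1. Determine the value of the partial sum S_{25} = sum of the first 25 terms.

-875

Over k = 1..25: Σk = 325.
Total = (-3)·325 + (4)·25 = -875.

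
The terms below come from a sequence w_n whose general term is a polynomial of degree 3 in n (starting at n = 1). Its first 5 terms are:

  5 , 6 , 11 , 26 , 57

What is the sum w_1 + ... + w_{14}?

1st diffs: 1, 5, 15, 31.
2nd diffs: 4, 10, 16.
3rd diffs: 6, 6 (constant).
So w_n = n^3 - 4n^2 + 6n + 2.
Continuing: …, 110, 191, 306, 461, …, w_{14} = 2046.
Summing n = 1..14 (14 terms) gives 7623.

7623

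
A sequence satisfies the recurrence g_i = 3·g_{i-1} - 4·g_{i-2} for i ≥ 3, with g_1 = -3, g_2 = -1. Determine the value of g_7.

Compute successive terms:
g_3 = 9  g_4 = 31  g_5 = 57  g_6 = 47  g_7 = -87.

-87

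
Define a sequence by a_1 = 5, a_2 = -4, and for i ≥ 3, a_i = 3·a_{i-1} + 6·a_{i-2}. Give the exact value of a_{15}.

464768118

Iterate the recurrence:
a_3 = 18, a_4 = 30, a_5 = 198, …, a_{12} = 5560326, a_{13} = 24312150, a_{14} = 106298406, a_{15} = 464768118.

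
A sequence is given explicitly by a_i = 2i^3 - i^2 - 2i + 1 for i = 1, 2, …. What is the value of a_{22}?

a_{22} = 2·22^3 - 1·22^2 - 2·22 + 1 = 20769.

20769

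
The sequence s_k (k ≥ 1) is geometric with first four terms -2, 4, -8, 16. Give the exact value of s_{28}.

268435456

Common ratio r = -2.
s_k = (-2)·(-2)^(k-1).
s_{28} = (-2)·(-2)^27 = 268435456.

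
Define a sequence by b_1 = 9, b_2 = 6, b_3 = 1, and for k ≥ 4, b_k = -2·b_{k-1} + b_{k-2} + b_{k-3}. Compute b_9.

b_4 = 13;  b_5 = -19;  b_6 = 52;  b_7 = -110;  b_8 = 253;  b_9 = -564.

-564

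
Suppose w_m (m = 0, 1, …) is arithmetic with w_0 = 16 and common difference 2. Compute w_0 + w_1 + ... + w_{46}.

2914

w_m = 16 + (m - 0)·2.
w_{46} = 108; S = 47·(16 + 108)/2 = 2914.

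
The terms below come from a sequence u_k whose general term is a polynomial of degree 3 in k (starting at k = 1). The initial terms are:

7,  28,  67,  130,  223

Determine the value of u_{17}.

1st diffs: 21, 39, 63, 93.
2nd diffs: 18, 24, 30.
3rd diffs: 6, 6 (constant).
Newton forward-difference form: u_k = 7 + 21·C(k-1,1) + 18·C(k-1,2) + 6·C(k-1,3).
At k = 17: k-1 = 16, so u_{17} = 7 + 336 + 2160 + 3360 = 5863.

5863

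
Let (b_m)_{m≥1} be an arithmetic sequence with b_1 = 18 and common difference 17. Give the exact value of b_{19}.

b_m = 18 + (m - 1)·17.
b_{19} = 18 + 18·17 = 324.

324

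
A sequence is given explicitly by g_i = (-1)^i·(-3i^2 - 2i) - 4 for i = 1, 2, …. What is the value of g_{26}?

-2084

(-1)^26 = 1; -3i^2 - 2i at i=26 is -2080; so g_{26} = -2084.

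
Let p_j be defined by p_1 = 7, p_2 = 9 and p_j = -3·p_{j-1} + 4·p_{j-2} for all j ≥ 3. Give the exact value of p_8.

Iterate the recurrence:
p_3 = 1; p_4 = 33; p_5 = -95; p_6 = 417; p_7 = -1631; p_8 = 6561.
(Characteristic roots are 1 and -4.)

6561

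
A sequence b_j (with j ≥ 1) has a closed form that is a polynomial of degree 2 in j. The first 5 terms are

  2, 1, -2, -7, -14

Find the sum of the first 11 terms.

1st diffs: -1, -3, -5, -7.
2nd diffs: -2, -2, -2 (constant).
Newton forward-difference form: b_j = 2 + (-1)·C(j-1,1) + (-2)·C(j-1,2).
Continuing: …, -23, -34, -47, -62, …, b_{11} = -98.
Summing j = 1..11 (11 terms) gives -363.

-363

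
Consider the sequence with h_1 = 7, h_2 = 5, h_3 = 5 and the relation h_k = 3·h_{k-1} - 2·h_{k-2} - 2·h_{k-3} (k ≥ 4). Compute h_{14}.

31699

Step forward from the initial values:
h_4 = -9; h_5 = -47; h_6 = -133; …; h_{11} = 1089; h_{12} = 5419; h_{13} = 14905; h_{14} = 31699.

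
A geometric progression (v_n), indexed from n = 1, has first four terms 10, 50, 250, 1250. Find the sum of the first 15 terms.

76293945310

Common ratio r = 5.
v_n = 10·5^(n-1).
S = 10·(5^15 - 1)/(5 - 1) = 10·(30517578125 - 1)/(4) = 76293945310.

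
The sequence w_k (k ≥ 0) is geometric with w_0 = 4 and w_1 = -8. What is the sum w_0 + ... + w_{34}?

Common ratio r = -2.
w_k = 4·(-2)^(k-0).
S = 4·((-2)^35 - 1)/(-2 - 1) = 4·(-34359738368 - 1)/(-3) = 45812984492.

45812984492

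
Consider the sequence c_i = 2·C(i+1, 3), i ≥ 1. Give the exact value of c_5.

40

C(6, 3) = 20, so c_5 = 40.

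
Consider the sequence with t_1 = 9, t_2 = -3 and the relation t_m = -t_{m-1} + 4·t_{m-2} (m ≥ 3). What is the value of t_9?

7839

Step forward from the initial values:
t_3 = 39;  t_4 = -51;  t_5 = 207;  t_6 = -411;  t_7 = 1239;  t_8 = -2883;  t_9 = 7839.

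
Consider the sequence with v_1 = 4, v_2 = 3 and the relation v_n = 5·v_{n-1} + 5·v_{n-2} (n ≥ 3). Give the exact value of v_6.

6575

Step forward from the initial values:
v_3 = 35  v_4 = 190  v_5 = 1125  v_6 = 6575.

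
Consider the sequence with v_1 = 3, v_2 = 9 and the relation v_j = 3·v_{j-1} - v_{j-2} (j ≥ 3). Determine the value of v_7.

Step forward from the initial values:
v_3 = 24; v_4 = 63; v_5 = 165; v_6 = 432; v_7 = 1131.

1131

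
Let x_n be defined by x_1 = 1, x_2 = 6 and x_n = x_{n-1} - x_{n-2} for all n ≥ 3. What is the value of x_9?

5

Compute successive terms:
x_3 = 5; x_4 = -1; x_5 = -6; x_6 = -5; x_7 = 1; x_8 = 6; x_9 = 5.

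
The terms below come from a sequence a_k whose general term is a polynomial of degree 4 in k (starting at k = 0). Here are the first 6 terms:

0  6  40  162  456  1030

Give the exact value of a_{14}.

1st diffs: 6, 34, 122, 294, 574.
2nd diffs: 28, 88, 172, 280.
3rd diffs: 60, 84, 108.
4th diffs: 24, 24 (constant).
So a_k = k^4 + 4k^3 - 5k^2 + 6k.
Evaluating at k = 14 gives a_{14} = 48496.

48496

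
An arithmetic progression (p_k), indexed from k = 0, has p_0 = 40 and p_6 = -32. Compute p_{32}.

-344

Common difference d = (-32 - 40) / (6 - 0) = -12.
p_k = 40 + (k - 0)·(-12).
p_{32} = 40 + 32·(-12) = -344.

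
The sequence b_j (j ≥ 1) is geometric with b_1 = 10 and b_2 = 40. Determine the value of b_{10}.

2621440

Common ratio r = 4.
b_j = 10·4^(j-1).
b_{10} = 10·4^9 = 2621440.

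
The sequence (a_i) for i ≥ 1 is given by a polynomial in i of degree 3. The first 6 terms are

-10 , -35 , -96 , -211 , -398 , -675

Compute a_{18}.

-17571

1st diffs: -25, -61, -115, -187, -277.
2nd diffs: -36, -54, -72, -90.
3rd diffs: -18, -18, -18 (constant).
Newton forward-difference form: a_i = -10 + (-25)·C(i-1,1) + (-36)·C(i-1,2) + (-18)·C(i-1,3).
At i = 18: i-1 = 17, so a_{18} = -10 - 425 - 4896 - 12240 = -17571.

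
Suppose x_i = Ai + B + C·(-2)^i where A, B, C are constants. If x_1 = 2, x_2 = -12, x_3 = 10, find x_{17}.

At i = 1, 2, 3: A + B - 2C = 2; 2A + B + 4C = -12; 3A + B - 8C = 10.
Subtracting the first from the second: A + 6C = -14.
Subtracting the second from the third: A - 12C = 22.
Solving: C = -2, A = -2, then B = 0.
Hence x_{17} = -2·17 + 0 + (-2)·(-131072) = 262110.

262110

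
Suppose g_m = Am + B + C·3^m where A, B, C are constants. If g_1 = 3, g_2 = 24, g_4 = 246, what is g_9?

59067

The three given values yield: A + B + 3C = 3; 2A + B + 9C = 24; 4A + B + 81C = 246.
Subtracting the first from the second: A + 6C = 21.
Subtracting the second from the third: 2A + 72C = 222.
Solving: C = 3, A = 3, then B = -9.
So g_m = 3·m + (-9) + 3·3^m; at m=9 this is 59067.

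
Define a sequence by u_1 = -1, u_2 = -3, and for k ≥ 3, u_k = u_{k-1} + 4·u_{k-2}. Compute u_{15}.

-579287

Applying the relation repeatedly:
u_3 = -7  u_4 = -19  u_5 = -47  …  u_{12} = -34483  u_{13} = -88271  u_{14} = -226203  u_{15} = -579287.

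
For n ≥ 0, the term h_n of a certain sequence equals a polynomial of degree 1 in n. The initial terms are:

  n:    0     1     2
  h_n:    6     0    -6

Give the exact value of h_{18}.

1st diffs: -6, -6 (constant).
So h_n = -6n + 6.
Evaluating at n = 18 gives h_{18} = -102.

-102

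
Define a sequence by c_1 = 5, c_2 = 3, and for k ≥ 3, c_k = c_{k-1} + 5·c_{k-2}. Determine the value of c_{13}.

586253

Step forward from the initial values:
c_3 = 28; c_4 = 43; c_5 = 183; …; c_{10} = 26383; c_{11} = 75723; c_{12} = 207638; c_{13} = 586253.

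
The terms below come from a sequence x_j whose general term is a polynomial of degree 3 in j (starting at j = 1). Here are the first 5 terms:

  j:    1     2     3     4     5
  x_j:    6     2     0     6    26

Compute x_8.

230

1st diffs: -4, -2, 6, 20.
2nd diffs: 2, 8, 14.
3rd diffs: 6, 6 (constant).
Newton forward-difference form: x_j = 6 + (-4)·C(j-1,1) + 2·C(j-1,2) + 6·C(j-1,3).
At j = 8: j-1 = 7, so x_8 = 6 - 28 + 42 + 210 = 230.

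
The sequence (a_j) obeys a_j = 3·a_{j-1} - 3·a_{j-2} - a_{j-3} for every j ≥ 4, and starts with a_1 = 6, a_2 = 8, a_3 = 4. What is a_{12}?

8942

Compute successive terms:
a_4 = -18, a_5 = -74, a_6 = -172, a_7 = -276, a_8 = -238, a_9 = 286, a_{10} = 1848, a_{11} = 4924, a_{12} = 8942.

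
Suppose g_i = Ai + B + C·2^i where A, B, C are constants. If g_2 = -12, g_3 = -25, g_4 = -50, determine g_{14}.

Write the equations: 2A + B + 4C = -12; 3A + B + 8C = -25; 4A + B + 16C = -50.
Subtracting the first from the second: A + 4C = -13.
Subtracting the second from the third: A + 8C = -25.
Solving: C = -3, A = -1, then B = 2.
So g_i = -1·i + 2 + (-3)·2^i; at i=14 this is -49164.

-49164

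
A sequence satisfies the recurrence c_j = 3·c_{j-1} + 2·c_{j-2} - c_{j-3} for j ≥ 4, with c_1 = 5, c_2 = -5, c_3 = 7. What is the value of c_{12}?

214551

Iterate the recurrence:
c_4 = 6  c_5 = 37  c_6 = 116  c_7 = 416  c_8 = 1443  c_9 = 5045  c_{10} = 17605  c_{11} = 61462  c_{12} = 214551.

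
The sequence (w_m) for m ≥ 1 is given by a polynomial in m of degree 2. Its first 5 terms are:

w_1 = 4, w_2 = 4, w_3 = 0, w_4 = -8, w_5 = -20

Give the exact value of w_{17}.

-476

1st diffs: 0, -4, -8, -12.
2nd diffs: -4, -4, -4 (constant).
Newton forward-difference form: w_m = 4 + (-4)·C(m-1,2).
At m = 17: m-1 = 16, so w_{17} = 4 - 480 = -476.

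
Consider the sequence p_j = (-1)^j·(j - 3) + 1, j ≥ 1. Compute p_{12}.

10

(-1)^12 = 1; j - 3 at j=12 is 9; so p_{12} = 10.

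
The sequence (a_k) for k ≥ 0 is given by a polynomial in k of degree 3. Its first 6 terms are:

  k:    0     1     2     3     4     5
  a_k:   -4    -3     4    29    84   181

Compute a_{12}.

1st diffs: 1, 7, 25, 55, 97.
2nd diffs: 6, 18, 30, 42.
3rd diffs: 12, 12, 12 (constant).
Newton forward-difference form: a_k = -4 + 1·C(k,1) + 6·C(k,2) + 12·C(k,3).
At k = 12: k = 12, so a_{12} = -4 + 12 + 396 + 2640 = 3044.

3044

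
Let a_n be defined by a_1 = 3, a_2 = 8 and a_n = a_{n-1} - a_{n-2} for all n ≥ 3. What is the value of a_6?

-5

Compute successive terms:
a_3 = 5  a_4 = -3  a_5 = -8  a_6 = -5.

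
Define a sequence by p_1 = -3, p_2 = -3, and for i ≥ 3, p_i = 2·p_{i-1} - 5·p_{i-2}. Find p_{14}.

26517

Step forward from the initial values:
p_3 = 9; p_4 = 33; p_5 = 21; …; p_{11} = -711; p_{12} = -19407; p_{13} = -35259; p_{14} = 26517.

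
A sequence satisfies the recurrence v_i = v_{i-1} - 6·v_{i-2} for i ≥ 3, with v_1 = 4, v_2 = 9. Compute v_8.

Compute successive terms:
v_3 = -15; v_4 = -69; v_5 = 21; v_6 = 435; v_7 = 309; v_8 = -2301.

-2301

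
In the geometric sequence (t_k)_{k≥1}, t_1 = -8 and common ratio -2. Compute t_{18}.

t_k = (-8)·(-2)^(k-1).
t_{18} = (-8)·(-2)^17 = 1048576.

1048576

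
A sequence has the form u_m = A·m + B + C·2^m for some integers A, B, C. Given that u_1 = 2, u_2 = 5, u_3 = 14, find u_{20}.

Write the equations: A + B + 2C = 2; 2A + B + 4C = 5; 3A + B + 8C = 14.
Subtracting the first from the second: A + 2C = 3.
Subtracting the second from the third: A + 4C = 9.
Solving: C = 3, A = -3, then B = -1.
So u_m = -3·m + (-1) + 3·2^m; at m=20 this is 3145667.

3145667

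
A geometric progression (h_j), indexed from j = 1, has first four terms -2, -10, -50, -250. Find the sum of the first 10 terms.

-4882812

Common ratio r = 5.
h_j = (-2)·5^(j-1).
S = (-2)·(5^10 - 1)/(5 - 1) = (-2)·(9765625 - 1)/(4) = -4882812.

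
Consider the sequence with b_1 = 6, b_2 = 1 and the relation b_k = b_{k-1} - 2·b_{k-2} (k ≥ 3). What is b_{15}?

Applying the relation repeatedly:
b_3 = -11, b_4 = -13, b_5 = 9, …, b_{12} = 155, b_{13} = -231, b_{14} = -541, b_{15} = -79.

-79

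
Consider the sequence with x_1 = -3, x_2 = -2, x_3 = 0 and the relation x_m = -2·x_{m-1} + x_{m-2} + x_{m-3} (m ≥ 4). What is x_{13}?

5873

x_4 = -5; x_5 = 8; x_6 = -21; x_7 = 45; x_8 = -103; x_9 = 230; x_{10} = -518; x_{11} = 1163; x_{12} = -2614; x_{13} = 5873.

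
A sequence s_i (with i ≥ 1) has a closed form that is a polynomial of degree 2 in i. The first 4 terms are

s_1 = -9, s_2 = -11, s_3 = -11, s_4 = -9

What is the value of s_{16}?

1st diffs: -2, 0, 2.
2nd diffs: 2, 2 (constant).
So s_i = i^2 - 5i - 5.
Evaluating at i = 16 gives s_{16} = 171.

171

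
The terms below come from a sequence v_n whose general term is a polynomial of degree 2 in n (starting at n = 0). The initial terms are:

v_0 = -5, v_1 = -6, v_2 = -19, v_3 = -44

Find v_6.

-191

1st diffs: -1, -13, -25.
2nd diffs: -12, -12 (constant).
Newton forward-difference form: v_n = -5 + (-1)·C(n,1) + (-12)·C(n,2).
At n = 6: n = 6, so v_6 = -5 - 6 - 180 = -191.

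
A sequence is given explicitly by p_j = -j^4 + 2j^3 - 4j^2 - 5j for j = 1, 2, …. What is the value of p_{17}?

-74936

p_{17} = -1·17^4 + 2·17^3 - 4·17^2 - 5·17 = -74936.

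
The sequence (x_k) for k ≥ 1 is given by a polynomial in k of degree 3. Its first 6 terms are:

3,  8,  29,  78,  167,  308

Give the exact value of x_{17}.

8723

1st diffs: 5, 21, 49, 89, 141.
2nd diffs: 16, 28, 40, 52.
3rd diffs: 12, 12, 12 (constant).
Newton forward-difference form: x_k = 3 + 5·C(k-1,1) + 16·C(k-1,2) + 12·C(k-1,3).
At k = 17: k-1 = 16, so x_{17} = 3 + 80 + 1920 + 6720 = 8723.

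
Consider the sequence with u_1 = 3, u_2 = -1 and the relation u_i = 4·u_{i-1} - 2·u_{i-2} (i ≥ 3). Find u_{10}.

-61456

u_3 = -10;  u_4 = -38;  u_5 = -132;  u_6 = -452;  u_7 = -1544;  u_8 = -5272;  u_9 = -18000;  u_{10} = -61456.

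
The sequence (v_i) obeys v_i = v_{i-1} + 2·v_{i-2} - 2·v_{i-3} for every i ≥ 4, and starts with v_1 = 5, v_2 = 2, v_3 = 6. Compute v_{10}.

-28

Iterate the recurrence:
v_4 = 0  v_5 = 8  v_6 = -4  v_7 = 12  v_8 = -12  v_9 = 20  v_{10} = -28.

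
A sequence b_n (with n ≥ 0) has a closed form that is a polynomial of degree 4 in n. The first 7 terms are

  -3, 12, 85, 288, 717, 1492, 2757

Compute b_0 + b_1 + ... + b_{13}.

1st diffs: 15, 73, 203, 429, 775, 1265.
2nd diffs: 58, 130, 226, 346, 490.
3rd diffs: 72, 96, 120, 144.
4th diffs: 24, 24, 24 (constant).
So b_n = n^4 + 6n^3 + 4n^2 + 4n - 3.
Continuing: …, 4680, 7453, 11292, 16437, …, b_{13} = 42468.
Summing n = 0..13 (14 terms) gives 142555.

142555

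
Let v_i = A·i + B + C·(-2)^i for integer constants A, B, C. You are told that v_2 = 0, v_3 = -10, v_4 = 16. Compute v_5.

Write the equations: 2A + B + 4C = 0; 3A + B - 8C = -10; 4A + B + 16C = 16.
Subtracting the first from the second: A - 12C = -10.
Subtracting the second from the third: A + 24C = 26.
Solving: C = 1, A = 2, then B = -8.
Hence v_5 = 2·5 + (-8) + 1·(-32) = -30.

-30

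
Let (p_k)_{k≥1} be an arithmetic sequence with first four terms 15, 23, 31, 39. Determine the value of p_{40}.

327

Common difference d = 8.
p_k = 15 + (k - 1)·8.
p_{40} = 15 + 39·8 = 327.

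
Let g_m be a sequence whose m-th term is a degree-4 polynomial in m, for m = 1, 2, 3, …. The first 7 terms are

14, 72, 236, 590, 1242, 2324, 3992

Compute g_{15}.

65072

1st diffs: 58, 164, 354, 652, 1082, 1668.
2nd diffs: 106, 190, 298, 430, 586.
3rd diffs: 84, 108, 132, 156.
4th diffs: 24, 24, 24 (constant).
Newton forward-difference form: g_m = 14 + 58·C(m-1,1) + 106·C(m-1,2) + 84·C(m-1,3) + 24·C(m-1,4).
At m = 15: m-1 = 14, so g_{15} = 14 + 812 + 9646 + 30576 + 24024 = 65072.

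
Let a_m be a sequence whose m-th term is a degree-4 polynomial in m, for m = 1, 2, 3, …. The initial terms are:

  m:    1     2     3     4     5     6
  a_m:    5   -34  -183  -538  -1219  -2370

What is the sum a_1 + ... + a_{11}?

-63008

1st diffs: -39, -149, -355, -681, -1151.
2nd diffs: -110, -206, -326, -470.
3rd diffs: -96, -120, -144.
4th diffs: -24, -24 (constant).
So a_m = -m^4 - 6m^3 + 6m^2 + 6.
Continuing: …, -4159, -6778, -10443, -15394, …, a_{11} = -21895.
Summing m = 1..11 (11 terms) gives -63008.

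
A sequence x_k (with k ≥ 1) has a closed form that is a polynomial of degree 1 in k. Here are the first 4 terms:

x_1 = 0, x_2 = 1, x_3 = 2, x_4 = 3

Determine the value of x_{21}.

1st diffs: 1, 1, 1 (constant).
So x_k = k - 1.
Evaluating at k = 21 gives x_{21} = 20.

20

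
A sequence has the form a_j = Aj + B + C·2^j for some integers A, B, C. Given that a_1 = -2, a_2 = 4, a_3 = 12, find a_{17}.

At j = 1, 2, 3: A + B + 2C = -2; 2A + B + 4C = 4; 3A + B + 8C = 12.
Subtracting the first from the second: A + 2C = 6.
Subtracting the second from the third: A + 4C = 8.
Solving: C = 1, A = 4, then B = -8.
Therefore a_{17} = 68 + (-8) + 1·131072 = 131132.

131132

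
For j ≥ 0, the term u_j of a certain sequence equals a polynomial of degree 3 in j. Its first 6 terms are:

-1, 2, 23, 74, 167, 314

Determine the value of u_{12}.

1st diffs: 3, 21, 51, 93, 147.
2nd diffs: 18, 30, 42, 54.
3rd diffs: 12, 12, 12 (constant).
So u_j = 2j^3 + 3j^2 - 2j - 1.
Evaluating at j = 12 gives u_{12} = 3863.

3863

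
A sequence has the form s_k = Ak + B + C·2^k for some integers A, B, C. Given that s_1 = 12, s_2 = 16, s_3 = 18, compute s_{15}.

-32670

The three given values yield: A + B + 2C = 12; 2A + B + 4C = 16; 3A + B + 8C = 18.
Subtracting the first from the second: A + 2C = 4.
Subtracting the second from the third: A + 4C = 2.
Solving: C = -1, A = 6, then B = 8.
Therefore s_{15} = 90 + 8 + (-1)·32768 = -32670.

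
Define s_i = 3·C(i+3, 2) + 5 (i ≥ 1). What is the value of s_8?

170

C(11, 2) = 55, so s_8 = 170.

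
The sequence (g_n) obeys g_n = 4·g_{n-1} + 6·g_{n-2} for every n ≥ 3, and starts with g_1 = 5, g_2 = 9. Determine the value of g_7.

44328

Iterate the recurrence:
g_3 = 66, g_4 = 318, g_5 = 1668, g_6 = 8580, g_7 = 44328.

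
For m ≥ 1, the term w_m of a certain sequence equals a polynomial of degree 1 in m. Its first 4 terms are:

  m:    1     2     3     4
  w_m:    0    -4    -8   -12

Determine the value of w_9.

-32

1st diffs: -4, -4, -4 (constant).
So w_m = -4m + 4.
Evaluating at m = 9 gives w_9 = -32.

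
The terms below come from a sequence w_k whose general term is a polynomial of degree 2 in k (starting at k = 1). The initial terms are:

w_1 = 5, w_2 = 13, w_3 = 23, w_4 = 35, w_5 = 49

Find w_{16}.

335

1st diffs: 8, 10, 12, 14.
2nd diffs: 2, 2, 2 (constant).
So w_k = k^2 + 5k - 1.
Evaluating at k = 16 gives w_{16} = 335.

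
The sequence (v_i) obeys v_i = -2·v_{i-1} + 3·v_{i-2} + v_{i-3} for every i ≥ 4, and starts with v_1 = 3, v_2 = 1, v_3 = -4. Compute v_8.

979

Compute successive terms:
v_4 = 14;  v_5 = -39;  v_6 = 116;  v_7 = -335;  v_8 = 979.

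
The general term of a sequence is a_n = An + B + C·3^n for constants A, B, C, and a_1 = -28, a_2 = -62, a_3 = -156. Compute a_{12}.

At n = 1, 2, 3: A + B + 3C = -28; 2A + B + 9C = -62; 3A + B + 27C = -156.
Subtracting the first from the second: A + 6C = -34.
Subtracting the second from the third: A + 18C = -94.
Solving: C = -5, A = -4, then B = -9.
So a_n = -4·n + (-9) + (-5)·3^n; at n=12 this is -2657262.

-2657262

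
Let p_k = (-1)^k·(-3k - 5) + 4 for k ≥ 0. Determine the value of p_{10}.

(-1)^10 = 1; -3k - 5 at k=10 is -35; so p_{10} = -31.

-31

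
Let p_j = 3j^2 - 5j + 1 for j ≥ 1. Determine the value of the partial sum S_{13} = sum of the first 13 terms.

2015

Over j = 1..13: Σj = 91, Σj² = 819.
Total = (3)·819 + (-5)·91 + (1)·13 = 2015.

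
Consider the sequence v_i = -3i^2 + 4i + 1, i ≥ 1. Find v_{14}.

-531

v_{14} = -3·14^2 + 4·14 + 1 = -531.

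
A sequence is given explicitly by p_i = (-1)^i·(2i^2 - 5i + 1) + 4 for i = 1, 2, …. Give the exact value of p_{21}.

-774

(-1)^21 = -1; 2i^2 - 5i + 1 at i=21 is 778; so p_{21} = -774.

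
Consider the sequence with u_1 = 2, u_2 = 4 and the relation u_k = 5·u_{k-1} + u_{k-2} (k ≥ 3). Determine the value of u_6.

Iterate the recurrence:
u_3 = 22; u_4 = 114; u_5 = 592; u_6 = 3074.

3074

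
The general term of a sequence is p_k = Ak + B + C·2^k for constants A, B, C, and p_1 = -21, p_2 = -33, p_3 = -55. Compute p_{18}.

-1310765

At k = 1, 2, 3: A + B + 2C = -21; 2A + B + 4C = -33; 3A + B + 8C = -55.
Subtracting the first from the second: A + 2C = -12.
Subtracting the second from the third: A + 4C = -22.
Solving: C = -5, A = -2, then B = -9.
Hence p_{18} = -2·18 + (-9) + (-5)·262144 = -1310765.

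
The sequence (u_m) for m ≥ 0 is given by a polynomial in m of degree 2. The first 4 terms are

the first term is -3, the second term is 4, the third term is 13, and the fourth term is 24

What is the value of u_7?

88

1st diffs: 7, 9, 11.
2nd diffs: 2, 2 (constant).
Newton forward-difference form: u_m = -3 + 7·C(m,1) + 2·C(m,2).
At m = 7: m = 7, so u_7 = -3 + 49 + 42 = 88.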